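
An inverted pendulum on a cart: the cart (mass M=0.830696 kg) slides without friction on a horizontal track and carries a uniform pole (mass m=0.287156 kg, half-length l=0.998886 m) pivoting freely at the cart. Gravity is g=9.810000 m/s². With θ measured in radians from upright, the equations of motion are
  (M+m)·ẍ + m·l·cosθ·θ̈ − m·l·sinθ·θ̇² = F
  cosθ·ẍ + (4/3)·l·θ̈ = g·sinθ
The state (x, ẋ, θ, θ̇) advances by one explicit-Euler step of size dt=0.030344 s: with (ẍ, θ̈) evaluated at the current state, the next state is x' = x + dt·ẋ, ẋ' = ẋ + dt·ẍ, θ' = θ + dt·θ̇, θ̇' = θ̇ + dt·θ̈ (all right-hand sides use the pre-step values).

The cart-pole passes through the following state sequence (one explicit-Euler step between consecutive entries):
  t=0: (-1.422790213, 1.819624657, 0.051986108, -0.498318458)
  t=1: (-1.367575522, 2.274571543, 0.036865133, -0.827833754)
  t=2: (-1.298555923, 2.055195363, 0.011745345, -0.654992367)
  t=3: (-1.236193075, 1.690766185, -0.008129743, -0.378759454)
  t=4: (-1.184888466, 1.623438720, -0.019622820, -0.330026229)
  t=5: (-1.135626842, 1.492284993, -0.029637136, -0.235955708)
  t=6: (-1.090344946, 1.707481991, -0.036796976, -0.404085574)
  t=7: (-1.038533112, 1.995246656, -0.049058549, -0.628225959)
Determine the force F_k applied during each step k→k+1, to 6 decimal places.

step 0→1:
  ẍ = (ẋ'−ẋ)/dt = (2.274571543−1.819624657)/0.030344 = 14.992977
  θ̈ = (θ̇'−θ̇)/dt = (-0.827833754−-0.498318458)/0.030344 = -10.859323
  sinθ=0.051963, cosθ=0.998649
  F = (M+m)·ẍ + m·l·cosθ·θ̈ − m·l·sinθ·θ̇² = 16.759929 + -3.110638 − 0.003701 = 13.645590
step 1→2:
  ẍ = (ẋ'−ẋ)/dt = (2.055195363−2.274571543)/0.030344 = -7.229639
  θ̈ = (θ̇'−θ̇)/dt = (-0.654992367−-0.827833754)/0.030344 = 5.696065
  sinθ=0.036857, cosθ=0.999321
  F = (M+m)·ẍ + m·l·cosθ·θ̈ − m·l·sinθ·θ̇² = -8.081667 + 1.632727 − 0.007245 = -6.456185
step 2→3:
  ẍ = (ẋ'−ẋ)/dt = (1.690766185−2.055195363)/0.030344 = -12.009925
  θ̈ = (θ̇'−θ̇)/dt = (-0.378759454−-0.654992367)/0.030344 = 9.103378
  sinθ=0.011745, cosθ=0.999931
  F = (M+m)·ẍ + m·l·cosθ·θ̈ − m·l·sinθ·θ̇² = -13.425319 + 2.610998 − 0.001445 = -10.815767
step 3→4:
  ẍ = (ẋ'−ẋ)/dt = (1.623438720−1.690766185)/0.030344 = -2.218807
  θ̈ = (θ̇'−θ̇)/dt = (-0.330026229−-0.378759454)/0.030344 = 1.606025
  sinθ=-0.008130, cosθ=0.999967
  F = (M+m)·ẍ + m·l·cosθ·θ̈ − m·l·sinθ·θ̇² = -2.480297 + 0.460651 − -0.000335 = -2.019312
step 4→5:
  ẍ = (ẋ'−ẋ)/dt = (1.492284993−1.623438720)/0.030344 = -4.322229
  θ̈ = (θ̇'−θ̇)/dt = (-0.235955708−-0.330026229)/0.030344 = 3.100136
  sinθ=-0.019622, cosθ=0.999807
  F = (M+m)·ẍ + m·l·cosθ·θ̈ − m·l·sinθ·θ̇² = -4.831613 + 0.889060 − -0.000613 = -3.941940
step 5→6:
  ẍ = (ẋ'−ẋ)/dt = (1.707481991−1.492284993)/0.030344 = 7.091913
  θ̈ = (θ̇'−θ̇)/dt = (-0.404085574−-0.235955708)/0.030344 = -5.540794
  sinθ=-0.029633, cosθ=0.999561
  F = (M+m)·ẍ + m·l·cosθ·θ̈ − m·l·sinθ·θ̇² = 7.927709 + -1.588602 − -0.000473 = 6.339580
step 6→7:
  ẍ = (ẋ'−ẋ)/dt = (1.995246656−1.707481991)/0.030344 = 9.483412
  θ̈ = (θ̇'−θ̇)/dt = (-0.628225959−-0.404085574)/0.030344 = -7.386646
  sinθ=-0.036789, cosθ=0.999323
  F = (M+m)·ẍ + m·l·cosθ·θ̈ − m·l·sinθ·θ̇² = 10.601051 + -2.117323 − -0.001723 = 8.485452

F_0 = 13.645590 N
F_1 = -6.456185 N
F_2 = -10.815767 N
F_3 = -2.019312 N
F_4 = -3.941940 N
F_5 = 6.339580 N
F_6 = 8.485452 N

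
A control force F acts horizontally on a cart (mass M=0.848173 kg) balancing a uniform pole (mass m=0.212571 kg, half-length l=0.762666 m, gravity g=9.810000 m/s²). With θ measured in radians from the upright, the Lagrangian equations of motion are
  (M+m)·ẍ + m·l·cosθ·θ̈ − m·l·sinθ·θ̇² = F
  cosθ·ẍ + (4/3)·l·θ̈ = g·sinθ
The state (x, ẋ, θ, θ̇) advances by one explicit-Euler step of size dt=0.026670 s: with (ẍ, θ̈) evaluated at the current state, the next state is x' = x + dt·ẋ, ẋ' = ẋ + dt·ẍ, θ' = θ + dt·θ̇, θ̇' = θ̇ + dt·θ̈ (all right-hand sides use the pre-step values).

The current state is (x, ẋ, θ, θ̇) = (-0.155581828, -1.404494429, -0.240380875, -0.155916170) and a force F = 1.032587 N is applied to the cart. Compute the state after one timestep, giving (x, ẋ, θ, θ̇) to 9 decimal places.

(-0.193039694, -1.363676209, -0.244539159, -0.256155486)

sinθ=-0.238072568, cosθ=0.971247369
temp = (F + m·l·θ̇²·sinθ)/(M+m) = (1.032587 + -0.000938275)/1.060744 = 0.972570880
θ̈ = (g·sinθ − cosθ·temp)/(l·(4/3 − m·cos²θ/(M+m))) = -3.758504528
ẍ = temp − m·l·θ̈·cosθ/(M+m) = 1.530491934
Euler: x'=-0.155581828+0.026670·-1.404494429=-0.193039694, ẋ'=-1.404494429+0.026670·1.530491934=-1.363676209
       θ'=-0.240380875+0.026670·-0.155916170=-0.244539159, θ̇'=-0.155916170+0.026670·-3.758504528=-0.256155486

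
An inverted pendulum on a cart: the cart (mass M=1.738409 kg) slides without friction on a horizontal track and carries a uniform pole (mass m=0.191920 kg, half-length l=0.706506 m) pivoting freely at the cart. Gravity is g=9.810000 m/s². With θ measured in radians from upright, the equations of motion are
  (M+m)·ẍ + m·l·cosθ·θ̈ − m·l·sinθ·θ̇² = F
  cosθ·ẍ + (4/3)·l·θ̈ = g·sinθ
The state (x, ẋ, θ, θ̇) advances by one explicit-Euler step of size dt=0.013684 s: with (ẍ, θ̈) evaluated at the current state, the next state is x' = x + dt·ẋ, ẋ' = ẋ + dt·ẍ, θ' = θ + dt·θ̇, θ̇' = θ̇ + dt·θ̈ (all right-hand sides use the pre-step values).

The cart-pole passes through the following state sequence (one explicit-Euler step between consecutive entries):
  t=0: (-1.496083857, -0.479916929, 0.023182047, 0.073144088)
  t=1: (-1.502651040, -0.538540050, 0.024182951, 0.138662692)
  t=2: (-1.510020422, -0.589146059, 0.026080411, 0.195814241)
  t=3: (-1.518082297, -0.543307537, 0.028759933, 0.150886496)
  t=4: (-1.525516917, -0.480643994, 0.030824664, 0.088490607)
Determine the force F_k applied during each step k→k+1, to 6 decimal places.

F_0 = -7.620629 N
F_1 = -6.572643 N
F_2 = 6.021030 N
F_3 = 8.221508 N

step 0→1:
  ẍ = (ẋ'−ẋ)/dt = (-0.538540050−-0.479916929)/0.013684 = -4.284063
  θ̈ = (θ̇'−θ̇)/dt = (0.138662692−0.073144088)/0.013684 = 4.787972
  sinθ=0.023180, cosθ=0.999731
  F = (M+m)·ẍ + m·l·cosθ·θ̈ − m·l·sinθ·θ̇² = -8.269651 + 0.649039 − 0.000017 = -7.620629
step 1→2:
  ẍ = (ẋ'−ẋ)/dt = (-0.589146059−-0.538540050)/0.013684 = -3.698188
  θ̈ = (θ̇'−θ̇)/dt = (0.195814241−0.138662692)/0.013684 = 4.176524
  sinθ=0.024181, cosθ=0.999708
  F = (M+m)·ẍ + m·l·cosθ·θ̈ − m·l·sinθ·θ̇² = -7.138720 + 0.566140 − 0.000063 = -6.572643
step 2→3:
  ẍ = (ẋ'−ẋ)/dt = (-0.543307537−-0.589146059)/0.013684 = 3.349790
  θ̈ = (θ̇'−θ̇)/dt = (0.150886496−0.195814241)/0.013684 = -3.283232
  sinθ=0.026077, cosθ=0.999660
  F = (M+m)·ẍ + m·l·cosθ·θ̈ − m·l·sinθ·θ̇² = 6.466196 + -0.445031 − 0.000136 = 6.021030
step 3→4:
  ẍ = (ẋ'−ẋ)/dt = (-0.480643994−-0.543307537)/0.013684 = 4.579329
  θ̈ = (θ̇'−θ̇)/dt = (0.088490607−0.150886496)/0.013684 = -4.559770
  sinθ=0.028756, cosθ=0.999586
  F = (M+m)·ẍ + m·l·cosθ·θ̈ − m·l·sinθ·θ̇² = 8.839612 + -0.618016 − 0.000089 = 8.221508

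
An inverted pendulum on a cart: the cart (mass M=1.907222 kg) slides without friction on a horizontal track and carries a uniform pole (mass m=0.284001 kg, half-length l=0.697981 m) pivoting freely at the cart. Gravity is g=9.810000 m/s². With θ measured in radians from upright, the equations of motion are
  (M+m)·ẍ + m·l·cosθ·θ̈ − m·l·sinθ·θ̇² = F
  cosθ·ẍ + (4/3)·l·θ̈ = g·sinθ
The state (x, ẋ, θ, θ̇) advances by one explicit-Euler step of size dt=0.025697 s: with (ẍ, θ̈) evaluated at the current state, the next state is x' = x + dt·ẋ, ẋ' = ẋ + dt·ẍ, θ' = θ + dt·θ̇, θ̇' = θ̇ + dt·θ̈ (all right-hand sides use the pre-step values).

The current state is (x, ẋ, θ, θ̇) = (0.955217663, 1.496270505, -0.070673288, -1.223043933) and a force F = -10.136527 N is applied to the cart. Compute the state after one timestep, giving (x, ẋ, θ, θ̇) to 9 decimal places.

(0.993667326, 1.366307260, -0.102101848, -1.102871122)

sinθ=-0.070614471, cosθ=0.997503682
temp = (F + m·l·θ̇²·sinθ)/(M+m) = (-10.136527 + -0.020938294)/2.191223 = -4.635523310
θ̈ = (g·sinθ − cosθ·temp)/(l·(4/3 − m·cos²θ/(M+m))) = 4.676530769
ẍ = temp − m·l·θ̈·cosθ/(M+m) = -5.057525977
Euler: x'=0.955217663+0.025697·1.496270505=0.993667326, ẋ'=1.496270505+0.025697·-5.057525977=1.366307260
       θ'=-0.070673288+0.025697·-1.223043933=-0.102101848, θ̇'=-1.223043933+0.025697·4.676530769=-1.102871122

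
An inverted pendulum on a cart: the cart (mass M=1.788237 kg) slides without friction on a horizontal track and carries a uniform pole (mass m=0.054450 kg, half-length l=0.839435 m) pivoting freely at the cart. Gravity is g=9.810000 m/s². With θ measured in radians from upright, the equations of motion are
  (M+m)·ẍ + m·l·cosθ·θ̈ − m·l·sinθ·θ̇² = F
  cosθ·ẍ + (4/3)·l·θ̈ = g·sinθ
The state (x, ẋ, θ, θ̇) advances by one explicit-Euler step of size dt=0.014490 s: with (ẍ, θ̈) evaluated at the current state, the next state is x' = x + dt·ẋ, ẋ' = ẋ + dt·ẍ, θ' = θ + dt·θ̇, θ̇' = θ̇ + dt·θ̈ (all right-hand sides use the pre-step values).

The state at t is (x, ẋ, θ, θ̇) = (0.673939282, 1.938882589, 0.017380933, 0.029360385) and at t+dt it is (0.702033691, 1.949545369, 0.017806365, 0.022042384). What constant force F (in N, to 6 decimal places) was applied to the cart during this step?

F = 1.332900 N

ẍ = (ẋ'−ẋ)/dt = (1.949545369−1.938882589)/0.014490 = 0.735872
θ̈ = (θ̇'−θ̇)/dt = (0.022042384−0.029360385)/0.014490 = -0.505038
sinθ=0.017380, cosθ=0.999849
F = (M+m)·ẍ + m·l·cosθ·θ̈ − m·l·sinθ·θ̇² = 1.355981 + -0.023080 − 0.000001 = 1.332900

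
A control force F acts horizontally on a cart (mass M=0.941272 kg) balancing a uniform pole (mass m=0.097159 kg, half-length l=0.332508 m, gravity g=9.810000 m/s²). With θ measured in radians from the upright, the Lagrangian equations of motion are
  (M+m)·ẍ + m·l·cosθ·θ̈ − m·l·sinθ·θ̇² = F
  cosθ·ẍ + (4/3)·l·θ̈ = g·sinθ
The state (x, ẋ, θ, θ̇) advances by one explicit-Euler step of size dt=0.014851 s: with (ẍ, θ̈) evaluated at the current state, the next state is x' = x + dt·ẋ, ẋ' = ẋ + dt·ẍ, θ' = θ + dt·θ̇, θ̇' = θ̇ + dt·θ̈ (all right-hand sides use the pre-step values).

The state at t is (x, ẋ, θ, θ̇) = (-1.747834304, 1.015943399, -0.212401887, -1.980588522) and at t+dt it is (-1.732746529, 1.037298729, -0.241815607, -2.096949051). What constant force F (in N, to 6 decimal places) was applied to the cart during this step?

ẍ = (ẋ'−ẋ)/dt = (1.037298729−1.015943399)/0.014851 = 1.437973
θ̈ = (θ̇'−θ̇)/dt = (-2.096949051−-1.980588522)/0.014851 = -7.835198
sinθ=-0.210808, cosθ=0.977527
F = (M+m)·ẍ + m·l·cosθ·θ̈ − m·l·sinθ·θ̇² = 1.493235 + -0.247437 − -0.026715 = 1.272514

F = 1.272514 N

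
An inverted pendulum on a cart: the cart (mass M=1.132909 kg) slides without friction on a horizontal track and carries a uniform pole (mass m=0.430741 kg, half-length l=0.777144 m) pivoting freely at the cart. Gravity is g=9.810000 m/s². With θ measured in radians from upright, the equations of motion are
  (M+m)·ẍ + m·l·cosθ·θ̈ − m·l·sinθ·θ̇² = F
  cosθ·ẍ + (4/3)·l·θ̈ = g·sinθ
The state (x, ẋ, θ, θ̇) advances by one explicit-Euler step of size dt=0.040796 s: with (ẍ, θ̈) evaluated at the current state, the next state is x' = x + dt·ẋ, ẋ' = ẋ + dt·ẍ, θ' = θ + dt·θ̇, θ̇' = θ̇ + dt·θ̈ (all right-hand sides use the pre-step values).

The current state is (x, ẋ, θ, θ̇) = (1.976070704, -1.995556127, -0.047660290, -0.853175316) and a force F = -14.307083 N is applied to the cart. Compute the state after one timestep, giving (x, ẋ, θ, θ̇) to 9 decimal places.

sinθ=-0.047642249, cosθ=0.998864463
temp = (F + m·l·θ̇²·sinθ)/(M+m) = (-14.307083 + -0.011608779)/1.563650 = -9.157223022
θ̈ = (g·sinθ − cosθ·temp)/(l·(4/3 − m·cos²θ/(M+m))) = 10.551284844
ẍ = temp − m·l·θ̈·cosθ/(M+m) = -11.413487838
Euler: x'=1.976070704+0.040796·-1.995556127=1.894659996, ẋ'=-1.995556127+0.040796·-11.413487838=-2.461180777
       θ'=-0.047660290+0.040796·-0.853175316=-0.082466430, θ̇'=-0.853175316+0.040796·10.551284844=-0.422725099

(1.894659996, -2.461180777, -0.082466430, -0.422725099)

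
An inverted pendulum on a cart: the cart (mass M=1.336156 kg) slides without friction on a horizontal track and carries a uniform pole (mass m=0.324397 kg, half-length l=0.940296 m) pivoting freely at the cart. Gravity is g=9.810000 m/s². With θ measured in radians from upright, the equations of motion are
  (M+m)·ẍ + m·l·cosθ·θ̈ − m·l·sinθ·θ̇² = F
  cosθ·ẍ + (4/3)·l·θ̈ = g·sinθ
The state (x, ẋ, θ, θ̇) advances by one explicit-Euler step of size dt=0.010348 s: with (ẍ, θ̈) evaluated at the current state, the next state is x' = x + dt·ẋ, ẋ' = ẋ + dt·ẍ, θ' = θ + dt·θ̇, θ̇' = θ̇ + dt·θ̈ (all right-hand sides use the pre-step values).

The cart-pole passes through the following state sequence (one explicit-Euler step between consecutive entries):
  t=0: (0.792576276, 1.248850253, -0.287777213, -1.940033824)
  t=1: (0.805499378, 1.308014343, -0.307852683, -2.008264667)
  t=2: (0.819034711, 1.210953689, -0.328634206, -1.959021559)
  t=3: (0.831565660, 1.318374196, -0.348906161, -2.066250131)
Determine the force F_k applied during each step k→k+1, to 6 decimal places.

step 0→1:
  ẍ = (ẋ'−ẋ)/dt = (1.308014343−1.248850253)/0.010348 = 5.717442
  θ̈ = (θ̇'−θ̇)/dt = (-2.008264667−-1.940033824)/0.010348 = -6.593626
  sinθ=-0.283822, cosθ=0.958877
  F = (M+m)·ẍ + m·l·cosθ·θ̈ − m·l·sinθ·θ̇² = 9.494115 + -1.928540 − -0.325841 = 7.891416
step 1→2:
  ẍ = (ẋ'−ẋ)/dt = (1.210953689−1.308014343)/0.010348 = -9.379653
  θ̈ = (θ̇'−θ̇)/dt = (-1.959021559−-2.008264667)/0.010348 = 4.758708
  sinθ=-0.303013, cosθ=0.952986
  F = (M+m)·ẍ + m·l·cosθ·θ̈ − m·l·sinθ·θ̇² = -15.575412 + 1.383303 − -0.372773 = -13.819336
step 2→3:
  ẍ = (ẋ'−ẋ)/dt = (1.318374196−1.210953689)/0.010348 = 10.380799
  θ̈ = (θ̇'−θ̇)/dt = (-2.066250131−-1.959021559)/0.010348 = -10.362251
  sinθ=-0.322751, cosθ=0.946484
  F = (M+m)·ẍ + m·l·cosθ·θ̈ − m·l·sinθ·θ̇² = 17.237867 + -2.991636 − -0.377822 = 14.624052

F_0 = 7.891416 N
F_1 = -13.819336 N
F_2 = 14.624052 N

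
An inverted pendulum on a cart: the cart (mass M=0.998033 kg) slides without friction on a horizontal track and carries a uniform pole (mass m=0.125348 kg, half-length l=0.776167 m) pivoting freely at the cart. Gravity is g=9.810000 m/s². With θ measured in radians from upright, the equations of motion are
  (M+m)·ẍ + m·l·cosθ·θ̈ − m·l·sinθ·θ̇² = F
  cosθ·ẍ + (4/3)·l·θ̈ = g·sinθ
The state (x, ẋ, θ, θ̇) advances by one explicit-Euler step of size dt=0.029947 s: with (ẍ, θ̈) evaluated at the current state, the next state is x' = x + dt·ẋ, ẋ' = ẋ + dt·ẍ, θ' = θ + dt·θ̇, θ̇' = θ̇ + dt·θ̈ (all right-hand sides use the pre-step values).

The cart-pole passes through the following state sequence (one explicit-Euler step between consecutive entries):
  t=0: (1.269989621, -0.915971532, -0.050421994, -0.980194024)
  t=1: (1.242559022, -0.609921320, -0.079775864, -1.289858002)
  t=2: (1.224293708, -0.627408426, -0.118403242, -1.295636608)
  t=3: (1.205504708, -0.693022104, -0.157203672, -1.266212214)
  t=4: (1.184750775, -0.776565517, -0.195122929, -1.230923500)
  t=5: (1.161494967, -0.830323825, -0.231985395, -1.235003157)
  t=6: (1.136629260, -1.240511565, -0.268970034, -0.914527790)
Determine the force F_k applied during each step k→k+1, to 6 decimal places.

F_0 = 10.480611 N
F_1 = -0.661796 N
F_2 = -2.347104 N
F_3 = -2.996254 N
F_4 = -2.001019 N
F_5 = -14.339710 N

step 0→1:
  ẍ = (ẋ'−ẋ)/dt = (-0.609921320−-0.915971532)/0.029947 = 10.219729
  θ̈ = (θ̇'−θ̇)/dt = (-1.289858002−-0.980194024)/0.029947 = -10.340401
  sinθ=-0.050401, cosθ=0.998729
  F = (M+m)·ẍ + m·l·cosθ·θ̈ − m·l·sinθ·θ̇² = 11.480649 + -1.004749 − -0.004711 = 10.480611
step 1→2:
  ẍ = (ẋ'−ẋ)/dt = (-0.627408426−-0.609921320)/0.029947 = -0.583935
  θ̈ = (θ̇'−θ̇)/dt = (-1.295636608−-1.289858002)/0.029947 = -0.192961
  sinθ=-0.079691, cosθ=0.996820
  F = (M+m)·ẍ + m·l·cosθ·θ̈ − m·l·sinθ·θ̇² = -0.655982 + -0.018714 − -0.012899 = -0.661796
step 2→3:
  ẍ = (ẋ'−ẋ)/dt = (-0.693022104−-0.627408426)/0.029947 = -2.190993
  θ̈ = (θ̇'−θ̇)/dt = (-1.266212214−-1.295636608)/0.029947 = 0.982549
  sinθ=-0.118127, cosθ=0.992999
  F = (M+m)·ẍ + m·l·cosθ·θ̈ − m·l·sinθ·θ̇² = -2.461320 + 0.094924 − -0.019292 = -2.347104
step 3→4:
  ẍ = (ẋ'−ẋ)/dt = (-0.776565517−-0.693022104)/0.029947 = -2.789709
  θ̈ = (θ̇'−θ̇)/dt = (-1.230923500−-1.266212214)/0.029947 = 1.178372
  sinθ=-0.156557, cosθ=0.987669
  F = (M+m)·ẍ + m·l·cosθ·θ̈ − m·l·sinθ·θ̇² = -3.133906 + 0.113231 − -0.024421 = -2.996254
step 4→5:
  ẍ = (ẋ'−ẋ)/dt = (-0.830323825−-0.776565517)/0.029947 = -1.795115
  θ̈ = (θ̇'−θ̇)/dt = (-1.235003157−-1.230923500)/0.029947 = -0.136229
  sinθ=-0.193887, cosθ=0.981024
  F = (M+m)·ẍ + m·l·cosθ·θ̈ − m·l·sinθ·θ̇² = -2.016598 + -0.013002 − -0.028581 = -2.001019
step 5→6:
  ẍ = (ẋ'−ẋ)/dt = (-1.240511565−-0.830323825)/0.029947 = -13.697123
  θ̈ = (θ̇'−θ̇)/dt = (-0.914527790−-1.235003157)/0.029947 = 10.701418
  sinθ=-0.229910, cosθ=0.973212
  F = (M+m)·ẍ + m·l·cosθ·θ̈ − m·l·sinθ·θ̇² = -15.387088 + 1.013261 − -0.034117 = -14.339710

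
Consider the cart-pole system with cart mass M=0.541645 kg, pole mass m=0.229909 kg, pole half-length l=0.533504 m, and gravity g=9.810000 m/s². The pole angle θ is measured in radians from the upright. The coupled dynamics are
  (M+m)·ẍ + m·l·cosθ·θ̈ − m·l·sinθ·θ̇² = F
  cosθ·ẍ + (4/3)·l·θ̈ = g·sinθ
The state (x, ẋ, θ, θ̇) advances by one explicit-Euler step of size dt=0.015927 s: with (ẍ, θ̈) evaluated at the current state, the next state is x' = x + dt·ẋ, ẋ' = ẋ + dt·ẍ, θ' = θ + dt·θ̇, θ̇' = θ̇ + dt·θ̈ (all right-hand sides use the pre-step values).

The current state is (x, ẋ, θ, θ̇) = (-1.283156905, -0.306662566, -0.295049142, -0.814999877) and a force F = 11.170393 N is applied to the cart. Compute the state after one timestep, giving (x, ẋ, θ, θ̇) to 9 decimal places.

sinθ=-0.290786869, cosθ=0.956787854
temp = (F + m·l·θ̇²·sinθ)/(M+m) = (11.170393 + -0.023691007)/0.771554 = 14.447079521
θ̈ = (g·sinθ − cosθ·temp)/(l·(4/3 − m·cos²θ/(M+m))) = -29.471923358
ẍ = temp − m·l·θ̈·cosθ/(M+m) = 18.929901140
Euler: x'=-1.283156905+0.015927·-0.306662566=-1.288041120, ẋ'=-0.306662566+0.015927·18.929901140=-0.005166031
       θ'=-0.295049142+0.015927·-0.814999877=-0.308029645, θ̇'=-0.814999877+0.015927·-29.471923358=-1.284399200

(-1.288041120, -0.005166031, -0.308029645, -1.284399200)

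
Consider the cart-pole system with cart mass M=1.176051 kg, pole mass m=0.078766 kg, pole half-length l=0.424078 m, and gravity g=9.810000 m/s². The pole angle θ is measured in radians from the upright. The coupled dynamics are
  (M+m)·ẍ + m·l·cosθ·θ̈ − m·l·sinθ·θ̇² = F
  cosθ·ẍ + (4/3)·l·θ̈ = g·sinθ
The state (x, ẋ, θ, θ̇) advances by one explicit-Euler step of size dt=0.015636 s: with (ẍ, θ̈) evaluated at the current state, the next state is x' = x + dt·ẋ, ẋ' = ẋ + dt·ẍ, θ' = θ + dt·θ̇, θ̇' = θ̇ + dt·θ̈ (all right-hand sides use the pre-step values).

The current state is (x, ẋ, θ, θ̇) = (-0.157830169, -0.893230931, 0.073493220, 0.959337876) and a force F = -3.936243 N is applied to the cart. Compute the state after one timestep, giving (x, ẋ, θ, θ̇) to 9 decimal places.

(-0.171796728, -0.945214363, 0.088493427, 1.070943569)

sinθ=0.073427079, cosθ=0.997300589
temp = (F + m·l·θ̇²·sinθ)/(M+m) = (-3.936243 + 0.002257272)/1.254817 = -3.135107133
θ̈ = (g·sinθ − cosθ·temp)/(l·(4/3 − m·cos²θ/(M+m))) = 7.137739385
ẍ = temp − m·l·θ̈·cosθ/(M+m) = -3.324599143
Euler: x'=-0.157830169+0.015636·-0.893230931=-0.171796728, ẋ'=-0.893230931+0.015636·-3.324599143=-0.945214363
       θ'=0.073493220+0.015636·0.959337876=0.088493427, θ̇'=0.959337876+0.015636·7.137739385=1.070943569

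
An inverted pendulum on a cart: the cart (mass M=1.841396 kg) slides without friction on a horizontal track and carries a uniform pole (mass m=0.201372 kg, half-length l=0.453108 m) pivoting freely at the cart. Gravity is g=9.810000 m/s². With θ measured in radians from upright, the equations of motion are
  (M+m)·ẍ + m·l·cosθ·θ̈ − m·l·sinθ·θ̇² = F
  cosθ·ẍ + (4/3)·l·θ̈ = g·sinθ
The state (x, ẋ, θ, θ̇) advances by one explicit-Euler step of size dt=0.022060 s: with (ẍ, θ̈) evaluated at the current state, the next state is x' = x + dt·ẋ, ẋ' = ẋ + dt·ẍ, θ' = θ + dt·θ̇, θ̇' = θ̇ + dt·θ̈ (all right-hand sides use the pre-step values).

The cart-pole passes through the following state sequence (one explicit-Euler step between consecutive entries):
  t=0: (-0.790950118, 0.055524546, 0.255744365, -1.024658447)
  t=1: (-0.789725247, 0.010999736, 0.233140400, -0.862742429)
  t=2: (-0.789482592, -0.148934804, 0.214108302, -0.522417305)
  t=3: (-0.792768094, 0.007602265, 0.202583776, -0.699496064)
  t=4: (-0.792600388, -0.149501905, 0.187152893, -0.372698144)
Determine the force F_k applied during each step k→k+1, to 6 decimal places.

F_0 = -3.499330 N
F_1 = -13.456166 N
F_2 = 13.774428 N
F_3 = -13.232874 N

step 0→1:
  ẍ = (ẋ'−ẋ)/dt = (0.010999736−0.055524546)/0.022060 = -2.018350
  θ̈ = (θ̇'−θ̇)/dt = (-0.862742429−-1.024658447)/0.022060 = 7.339801
  sinθ=0.252966, cosθ=0.967475
  F = (M+m)·ẍ + m·l·cosθ·θ̈ − m·l·sinθ·θ̇² = -4.123022 + 0.647925 − 0.024234 = -3.499330
step 1→2:
  ẍ = (ẋ'−ẋ)/dt = (-0.148934804−0.010999736)/0.022060 = -7.249979
  θ̈ = (θ̇'−θ̇)/dt = (-0.522417305−-0.862742429)/0.022060 = 15.427249
  sinθ=0.231034, cosθ=0.972946
  F = (M+m)·ẍ + m·l·cosθ·θ̈ − m·l·sinθ·θ̇² = -14.810025 + 1.369550 − 0.015691 = -13.456166
step 2→3:
  ẍ = (ẋ'−ẋ)/dt = (0.007602265−-0.148934804)/0.022060 = 7.095969
  θ̈ = (θ̇'−θ̇)/dt = (-0.699496064−-0.522417305)/0.022060 = -8.027142
  sinθ=0.212476, cosθ=0.977166
  F = (M+m)·ẍ + m·l·cosθ·θ̈ − m·l·sinθ·θ̇² = 14.495418 + -0.715699 − 0.005291 = 13.774428
step 3→4:
  ẍ = (ẋ'−ẋ)/dt = (-0.149501905−0.007602265)/0.022060 = -7.121676
  θ̈ = (θ̇'−θ̇)/dt = (-0.372698144−-0.699496064)/0.022060 = 14.814049
  sinθ=0.201201, cosθ=0.979550
  F = (M+m)·ẍ + m·l·cosθ·θ̈ − m·l·sinθ·θ̇² = -14.547932 + 1.324040 − 0.008983 = -13.232874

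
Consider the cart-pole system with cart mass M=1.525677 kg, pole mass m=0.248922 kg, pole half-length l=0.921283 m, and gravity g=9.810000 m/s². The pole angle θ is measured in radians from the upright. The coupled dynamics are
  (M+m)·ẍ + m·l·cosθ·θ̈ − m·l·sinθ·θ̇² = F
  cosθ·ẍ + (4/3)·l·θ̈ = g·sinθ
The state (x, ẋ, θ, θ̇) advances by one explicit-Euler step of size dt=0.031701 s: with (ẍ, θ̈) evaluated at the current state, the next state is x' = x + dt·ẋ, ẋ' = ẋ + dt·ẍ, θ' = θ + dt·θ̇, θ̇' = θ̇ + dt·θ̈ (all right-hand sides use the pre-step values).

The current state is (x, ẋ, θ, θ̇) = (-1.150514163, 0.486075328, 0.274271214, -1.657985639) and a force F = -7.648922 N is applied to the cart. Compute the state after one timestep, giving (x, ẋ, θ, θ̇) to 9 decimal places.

sinθ=0.270845463, cosθ=0.962622842
temp = (F + m·l·θ̇²·sinθ)/(M+m) = (-7.648922 + 0.170741634)/1.774599 = -4.214011372
θ̈ = (g·sinθ − cosθ·temp)/(l·(4/3 − m·cos²θ/(M+m))) = 6.055674032
ẍ = temp − m·l·θ̈·cosθ/(M+m) = -4.967323152
Euler: x'=-1.150514163+0.031701·0.486075328=-1.135105089, ẋ'=0.486075328+0.031701·-4.967323152=0.328606217
       θ'=0.274271214+0.031701·-1.657985639=0.221711411, θ̇'=-1.657985639+0.031701·6.055674032=-1.466014717

(-1.135105089, 0.328606217, 0.221711411, -1.466014717)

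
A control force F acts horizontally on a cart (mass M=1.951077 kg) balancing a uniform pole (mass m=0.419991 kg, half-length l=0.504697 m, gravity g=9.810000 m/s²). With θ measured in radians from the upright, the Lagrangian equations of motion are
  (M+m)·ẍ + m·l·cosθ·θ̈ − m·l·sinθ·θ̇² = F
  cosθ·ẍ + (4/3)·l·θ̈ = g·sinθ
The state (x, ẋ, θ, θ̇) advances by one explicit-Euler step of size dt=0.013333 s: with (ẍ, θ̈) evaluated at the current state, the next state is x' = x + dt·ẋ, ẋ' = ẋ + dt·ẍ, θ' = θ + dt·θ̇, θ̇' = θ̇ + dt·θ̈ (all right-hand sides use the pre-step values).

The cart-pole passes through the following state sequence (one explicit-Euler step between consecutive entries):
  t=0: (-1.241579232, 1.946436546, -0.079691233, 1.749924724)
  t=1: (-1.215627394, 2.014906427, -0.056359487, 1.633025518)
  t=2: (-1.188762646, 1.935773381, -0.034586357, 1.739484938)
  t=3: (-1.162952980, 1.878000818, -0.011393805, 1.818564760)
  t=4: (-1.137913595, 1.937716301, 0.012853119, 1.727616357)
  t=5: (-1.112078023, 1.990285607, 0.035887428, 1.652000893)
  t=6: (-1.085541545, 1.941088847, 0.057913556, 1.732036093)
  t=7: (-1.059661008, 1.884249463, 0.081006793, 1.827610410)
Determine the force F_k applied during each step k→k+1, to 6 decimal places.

step 0→1:
  ẍ = (ẋ'−ẋ)/dt = (2.014906427−1.946436546)/0.013333 = 5.135369
  θ̈ = (θ̇'−θ̇)/dt = (1.633025518−1.749924724)/0.013333 = -8.767660
  sinθ=-0.079607, cosθ=0.996826
  F = (M+m)·ẍ + m·l·cosθ·θ̈ − m·l·sinθ·θ̇² = 12.176310 + -1.852567 − -0.051673 = 10.375416
step 1→2:
  ẍ = (ẋ'−ẋ)/dt = (1.935773381−2.014906427)/0.013333 = -5.935127
  θ̈ = (θ̇'−θ̇)/dt = (1.739484938−1.633025518)/0.013333 = 7.984656
  sinθ=-0.056330, cosθ=0.998412
  F = (M+m)·ẍ + m·l·cosθ·θ̈ − m·l·sinθ·θ̇² = -14.072589 + 1.689806 − -0.031842 = -12.350942
step 2→3:
  ẍ = (ẋ'−ẋ)/dt = (1.878000818−1.935773381)/0.013333 = -4.333051
  θ̈ = (θ̇'−θ̇)/dt = (1.818564760−1.739484938)/0.013333 = 5.931135
  sinθ=-0.034579, cosθ=0.999402
  F = (M+m)·ẍ + m·l·cosθ·θ̈ − m·l·sinθ·θ̇² = -10.273958 + 1.256460 − -0.022178 = -8.995319
step 3→4:
  ẍ = (ẋ'−ẋ)/dt = (1.937716301−1.878000818)/0.013333 = 4.478773
  θ̈ = (θ̇'−θ̇)/dt = (1.727616357−1.818564760)/0.013333 = -6.821301
  sinθ=-0.011394, cosθ=0.999935
  F = (M+m)·ẍ + m·l·cosθ·θ̈ − m·l·sinθ·θ̇² = 10.619476 + -1.445805 − -0.007987 = 9.181658
step 4→5:
  ẍ = (ẋ'−ẋ)/dt = (1.990285607−1.937716301)/0.013333 = 3.942797
  θ̈ = (θ̇'−θ̇)/dt = (1.652000893−1.727616357)/0.013333 = -5.671302
  sinθ=0.012853, cosθ=0.999917
  F = (M+m)·ẍ + m·l·cosθ·θ̈ − m·l·sinθ·θ̇² = 9.348639 + -1.202036 − 0.008131 = 8.138471
step 5→6:
  ẍ = (ẋ'−ẋ)/dt = (1.941088847−1.990285607)/0.013333 = -3.689849
  θ̈ = (θ̇'−θ̇)/dt = (1.732036093−1.652000893)/0.013333 = 6.002790
  sinθ=0.035880, cosθ=0.999356
  F = (M+m)·ẍ + m·l·cosθ·θ̈ − m·l·sinθ·θ̇² = -8.748883 + 1.271581 − 0.020756 = -7.498058
step 6→7:
  ẍ = (ẋ'−ẋ)/dt = (1.884249463−1.941088847)/0.013333 = -4.263060
  θ̈ = (θ̇'−θ̇)/dt = (1.827610410−1.732036093)/0.013333 = 7.168253
  sinθ=0.057881, cosθ=0.998323
  F = (M+m)·ẍ + m·l·cosθ·θ̈ − m·l·sinθ·θ̇² = -10.108006 + 1.516894 − 0.036806 = -8.627918

F_0 = 10.375416 N
F_1 = -12.350942 N
F_2 = -8.995319 N
F_3 = 9.181658 N
F_4 = 8.138471 N
F_5 = -7.498058 N
F_6 = -8.627918 N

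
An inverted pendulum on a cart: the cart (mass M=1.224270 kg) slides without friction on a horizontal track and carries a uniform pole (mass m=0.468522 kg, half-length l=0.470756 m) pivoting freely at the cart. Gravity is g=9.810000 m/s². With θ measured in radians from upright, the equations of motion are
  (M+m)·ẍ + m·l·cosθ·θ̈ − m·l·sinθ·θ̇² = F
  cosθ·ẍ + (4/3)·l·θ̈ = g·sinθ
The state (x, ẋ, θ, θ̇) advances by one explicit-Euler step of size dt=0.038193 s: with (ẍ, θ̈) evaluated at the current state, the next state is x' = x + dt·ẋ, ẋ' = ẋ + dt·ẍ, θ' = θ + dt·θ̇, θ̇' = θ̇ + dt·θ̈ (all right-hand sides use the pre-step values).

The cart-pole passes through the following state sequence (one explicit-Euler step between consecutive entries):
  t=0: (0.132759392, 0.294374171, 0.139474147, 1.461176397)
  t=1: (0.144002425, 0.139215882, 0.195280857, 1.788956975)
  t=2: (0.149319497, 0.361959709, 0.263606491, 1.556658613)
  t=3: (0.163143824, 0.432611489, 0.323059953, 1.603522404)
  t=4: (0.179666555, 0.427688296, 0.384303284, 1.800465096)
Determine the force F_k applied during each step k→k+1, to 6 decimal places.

F_0 = -5.067891 N
F_1 = 8.419499 N
F_2 = 3.253455 N
F_3 = 0.680233 N

step 0→1:
  ẍ = (ẋ'−ẋ)/dt = (0.139215882−0.294374171)/0.038193 = -4.062480
  θ̈ = (θ̇'−θ̇)/dt = (1.788956975−1.461176397)/0.038193 = 8.582216
  sinθ=0.139022, cosθ=0.990289
  F = (M+m)·ẍ + m·l·cosθ·θ̈ − m·l·sinθ·θ̇² = -6.876933 + 1.874508 − 0.065466 = -5.067891
step 1→2:
  ẍ = (ẋ'−ẋ)/dt = (0.361959709−0.139215882)/0.038193 = 5.832059
  θ̈ = (θ̇'−θ̇)/dt = (1.556658613−1.788956975)/0.038193 = -6.082223
  sinθ=0.194042, cosθ=0.980993
  F = (M+m)·ẍ + m·l·cosθ·θ̈ − m·l·sinθ·θ̇² = 9.872463 + -1.315995 − 0.136969 = 8.419499
step 2→3:
  ẍ = (ẋ'−ẋ)/dt = (0.432611489−0.361959709)/0.038193 = 1.849862
  θ̈ = (θ̇'−θ̇)/dt = (1.603522404−1.556658613)/0.038193 = 1.227026
  sinθ=0.260564, cosθ=0.965457
  F = (M+m)·ẍ + m·l·cosθ·θ̈ − m·l·sinθ·θ̇² = 3.131432 + 0.261284 − 0.139260 = 3.253455
step 3→4:
  ẍ = (ẋ'−ẋ)/dt = (0.427688296−0.432611489)/0.038193 = -0.128903
  θ̈ = (θ̇'−θ̇)/dt = (1.800465096−1.603522404)/0.038193 = 5.156513
  sinθ=0.317470, cosθ=0.948268
  F = (M+m)·ẍ + m·l·cosθ·θ̈ − m·l·sinθ·θ̇² = -0.218206 + 1.078483 − 0.180044 = 0.680233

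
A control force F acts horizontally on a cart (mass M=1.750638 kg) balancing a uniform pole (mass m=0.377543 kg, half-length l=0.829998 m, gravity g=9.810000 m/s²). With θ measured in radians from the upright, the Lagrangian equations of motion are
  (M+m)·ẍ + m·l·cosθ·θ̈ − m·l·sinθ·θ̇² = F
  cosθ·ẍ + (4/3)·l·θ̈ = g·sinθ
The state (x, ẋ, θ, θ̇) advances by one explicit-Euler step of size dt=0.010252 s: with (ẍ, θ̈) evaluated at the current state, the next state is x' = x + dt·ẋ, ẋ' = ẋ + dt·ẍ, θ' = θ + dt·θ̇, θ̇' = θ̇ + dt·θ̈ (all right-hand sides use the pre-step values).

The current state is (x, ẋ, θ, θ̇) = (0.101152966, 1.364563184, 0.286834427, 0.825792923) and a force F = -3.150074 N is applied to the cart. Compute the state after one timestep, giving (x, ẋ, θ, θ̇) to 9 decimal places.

sinθ=0.282917406, cosθ=0.959144275
temp = (F + m·l·θ̇²·sinθ)/(M+m) = (-3.150074 + 0.060456841)/2.128181 = -1.451764281
θ̈ = (g·sinθ − cosθ·temp)/(l·(4/3 − m·cos²θ/(M+m))) = 4.291436264
ẍ = temp − m·l·θ̈·cosθ/(M+m) = -2.057832502
Euler: x'=0.101152966+0.010252·1.364563184=0.115142468, ẋ'=1.364563184+0.010252·-2.057832502=1.343466285
       θ'=0.286834427+0.010252·0.825792923=0.295300456, θ̇'=0.825792923+0.010252·4.291436264=0.869788728

(0.115142468, 1.343466285, 0.295300456, 0.869788728)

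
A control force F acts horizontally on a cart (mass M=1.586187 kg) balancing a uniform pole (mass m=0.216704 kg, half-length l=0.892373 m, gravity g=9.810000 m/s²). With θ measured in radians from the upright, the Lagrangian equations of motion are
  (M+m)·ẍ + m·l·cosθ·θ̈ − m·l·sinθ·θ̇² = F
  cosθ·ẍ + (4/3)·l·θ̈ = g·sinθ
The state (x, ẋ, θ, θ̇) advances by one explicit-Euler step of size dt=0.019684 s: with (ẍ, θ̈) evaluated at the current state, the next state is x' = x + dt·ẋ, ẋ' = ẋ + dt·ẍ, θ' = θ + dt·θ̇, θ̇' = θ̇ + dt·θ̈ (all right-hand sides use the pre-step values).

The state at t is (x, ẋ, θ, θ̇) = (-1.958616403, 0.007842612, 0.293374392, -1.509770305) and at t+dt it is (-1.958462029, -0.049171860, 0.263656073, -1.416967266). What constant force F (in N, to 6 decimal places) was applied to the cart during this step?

F = -4.476756 N

ẍ = (ẋ'−ẋ)/dt = (-0.049171860−0.007842612)/0.019684 = -2.896488
θ̈ = (θ̇'−θ̇)/dt = (-1.416967266−-1.509770305)/0.019684 = 4.714643
sinθ=0.289184, cosθ=0.957274
F = (M+m)·ẍ + m·l·cosθ·θ̈ − m·l·sinθ·θ̇² = -5.222052 + 0.872767 − 0.127470 = -4.476756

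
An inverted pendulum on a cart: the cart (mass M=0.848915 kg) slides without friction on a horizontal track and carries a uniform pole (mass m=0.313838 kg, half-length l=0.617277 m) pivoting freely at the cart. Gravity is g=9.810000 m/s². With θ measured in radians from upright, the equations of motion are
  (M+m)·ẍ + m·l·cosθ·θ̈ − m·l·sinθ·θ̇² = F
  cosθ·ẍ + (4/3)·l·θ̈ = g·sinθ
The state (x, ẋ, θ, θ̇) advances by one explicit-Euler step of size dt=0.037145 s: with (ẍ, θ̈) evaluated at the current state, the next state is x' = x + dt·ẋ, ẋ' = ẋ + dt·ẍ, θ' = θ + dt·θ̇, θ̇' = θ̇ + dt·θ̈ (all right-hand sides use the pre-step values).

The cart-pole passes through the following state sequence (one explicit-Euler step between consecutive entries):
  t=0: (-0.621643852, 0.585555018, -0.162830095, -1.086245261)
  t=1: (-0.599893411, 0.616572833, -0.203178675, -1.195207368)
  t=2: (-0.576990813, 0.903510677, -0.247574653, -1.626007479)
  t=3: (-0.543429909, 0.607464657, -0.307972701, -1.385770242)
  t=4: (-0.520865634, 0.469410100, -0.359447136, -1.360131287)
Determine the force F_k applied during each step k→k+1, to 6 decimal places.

F_0 = 0.447248 N
F_1 = 6.837314 N
F_2 = -7.926915 N
F_3 = -4.081338 N

step 0→1:
  ẍ = (ẋ'−ẋ)/dt = (0.616572833−0.585555018)/0.037145 = 0.835047
  θ̈ = (θ̇'−θ̇)/dt = (-1.195207368−-1.086245261)/0.037145 = -2.933426
  sinθ=-0.162112, cosθ=0.986772
  F = (M+m)·ẍ + m·l·cosθ·θ̈ − m·l·sinθ·θ̇² = 0.970953 + -0.560761 − -0.037056 = 0.447248
step 1→2:
  ẍ = (ẋ'−ẋ)/dt = (0.903510677−0.616572833)/0.037145 = 7.724804
  θ̈ = (θ̇'−θ̇)/dt = (-1.626007479−-1.195207368)/0.037145 = -11.597795
  sinθ=-0.201784, cosθ=0.979430
  F = (M+m)·ẍ + m·l·cosθ·θ̈ − m·l·sinθ·θ̇² = 8.982039 + -2.200567 − -0.055842 = 6.837314
step 2→3:
  ẍ = (ẋ'−ẋ)/dt = (0.607464657−0.903510677)/0.037145 = -7.970010
  θ̈ = (θ̇'−θ̇)/dt = (-1.385770242−-1.626007479)/0.037145 = 6.467552
  sinθ=-0.245053, cosθ=0.969510
  F = (M+m)·ẍ + m·l·cosθ·θ̈ − m·l·sinθ·θ̇² = -9.267153 + 1.214724 − -0.125514 = -7.926915
step 3→4:
  ẍ = (ẋ'−ẋ)/dt = (0.469410100−0.607464657)/0.037145 = -3.716639
  θ̈ = (θ̇'−θ̇)/dt = (-1.360131287−-1.385770242)/0.037145 = 0.690240
  sinθ=-0.303127, cosθ=0.952950
  F = (M+m)·ẍ + m·l·cosθ·θ̈ − m·l·sinθ·θ̇² = -4.321533 + 0.127425 − -0.112770 = -4.081338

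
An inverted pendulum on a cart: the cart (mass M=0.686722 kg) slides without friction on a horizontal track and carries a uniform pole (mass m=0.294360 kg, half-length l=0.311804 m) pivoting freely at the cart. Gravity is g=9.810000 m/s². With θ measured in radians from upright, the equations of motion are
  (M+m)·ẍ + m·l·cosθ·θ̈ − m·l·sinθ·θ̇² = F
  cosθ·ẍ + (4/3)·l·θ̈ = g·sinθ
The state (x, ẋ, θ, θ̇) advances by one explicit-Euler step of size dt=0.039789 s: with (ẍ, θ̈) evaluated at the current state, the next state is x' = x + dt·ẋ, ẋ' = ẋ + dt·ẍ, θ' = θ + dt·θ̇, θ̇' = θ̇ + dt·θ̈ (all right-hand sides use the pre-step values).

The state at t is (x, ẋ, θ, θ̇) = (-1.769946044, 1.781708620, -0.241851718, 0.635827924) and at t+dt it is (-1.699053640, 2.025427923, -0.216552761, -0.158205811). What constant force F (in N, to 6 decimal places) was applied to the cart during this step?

F = 4.239985 N

ẍ = (ẋ'−ẋ)/dt = (2.025427923−1.781708620)/0.039789 = 6.125293
θ̈ = (θ̇'−θ̇)/dt = (-0.158205811−0.635827924)/0.039789 = -19.956112
sinθ=-0.239501, cosθ=0.970896
F = (M+m)·ẍ + m·l·cosθ·θ̈ − m·l·sinθ·θ̇² = 6.009415 + -1.778317 − -0.008887 = 4.239985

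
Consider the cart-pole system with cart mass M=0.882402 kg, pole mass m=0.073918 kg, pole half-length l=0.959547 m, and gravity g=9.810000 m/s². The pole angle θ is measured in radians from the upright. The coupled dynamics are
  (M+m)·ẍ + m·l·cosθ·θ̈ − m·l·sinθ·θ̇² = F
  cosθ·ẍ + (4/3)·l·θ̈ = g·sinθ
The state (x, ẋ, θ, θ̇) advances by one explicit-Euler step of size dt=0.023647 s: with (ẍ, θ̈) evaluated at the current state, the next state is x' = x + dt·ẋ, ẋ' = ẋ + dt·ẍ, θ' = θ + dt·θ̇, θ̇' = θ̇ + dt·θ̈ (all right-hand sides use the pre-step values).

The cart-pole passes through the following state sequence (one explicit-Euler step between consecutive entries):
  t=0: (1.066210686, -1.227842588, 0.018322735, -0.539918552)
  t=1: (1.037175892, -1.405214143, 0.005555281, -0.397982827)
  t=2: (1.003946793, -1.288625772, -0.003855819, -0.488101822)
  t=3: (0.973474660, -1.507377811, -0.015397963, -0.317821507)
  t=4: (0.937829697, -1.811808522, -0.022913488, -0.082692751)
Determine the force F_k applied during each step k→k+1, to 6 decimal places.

F_0 = -6.747893 N
F_1 = 4.444643 N
F_2 = -8.335852 N
F_3 = -11.606351 N

step 0→1:
  ẍ = (ẋ'−ẋ)/dt = (-1.405214143−-1.227842588)/0.023647 = -7.500806
  θ̈ = (θ̇'−θ̇)/dt = (-0.397982827−-0.539918552)/0.023647 = 6.002272
  sinθ=0.018322, cosθ=0.999832
  F = (M+m)·ẍ + m·l·cosθ·θ̈ − m·l·sinθ·θ̇² = -7.173171 + 0.425656 − 0.000379 = -6.747893
step 1→2:
  ẍ = (ẋ'−ẋ)/dt = (-1.288625772−-1.405214143)/0.023647 = 4.930366
  θ̈ = (θ̇'−θ̇)/dt = (-0.488101822−-0.397982827)/0.023647 = -3.811012
  sinθ=0.005555, cosθ=0.999985
  F = (M+m)·ẍ + m·l·cosθ·θ̈ − m·l·sinθ·θ̇² = 4.715008 + -0.270302 − 0.000062 = 4.444643
step 2→3:
  ẍ = (ẋ'−ẋ)/dt = (-1.507377811−-1.288625772)/0.023647 = -9.250731
  θ̈ = (θ̇'−θ̇)/dt = (-0.317821507−-0.488101822)/0.023647 = 7.200927
  sinθ=-0.003856, cosθ=0.999993
  F = (M+m)·ẍ + m·l·cosθ·θ̈ − m·l·sinθ·θ̇² = -8.846659 + 0.510742 − -0.000065 = -8.335852
step 3→4:
  ẍ = (ẋ'−ẋ)/dt = (-1.811808522−-1.507377811)/0.023647 = -12.873968
  θ̈ = (θ̇'−θ̇)/dt = (-0.082692751−-0.317821507)/0.023647 = 9.943281
  sinθ=-0.015397, cosθ=0.999881
  F = (M+m)·ẍ + m·l·cosθ·θ̈ − m·l·sinθ·θ̇² = -12.311633 + 0.705171 − -0.000110 = -11.606351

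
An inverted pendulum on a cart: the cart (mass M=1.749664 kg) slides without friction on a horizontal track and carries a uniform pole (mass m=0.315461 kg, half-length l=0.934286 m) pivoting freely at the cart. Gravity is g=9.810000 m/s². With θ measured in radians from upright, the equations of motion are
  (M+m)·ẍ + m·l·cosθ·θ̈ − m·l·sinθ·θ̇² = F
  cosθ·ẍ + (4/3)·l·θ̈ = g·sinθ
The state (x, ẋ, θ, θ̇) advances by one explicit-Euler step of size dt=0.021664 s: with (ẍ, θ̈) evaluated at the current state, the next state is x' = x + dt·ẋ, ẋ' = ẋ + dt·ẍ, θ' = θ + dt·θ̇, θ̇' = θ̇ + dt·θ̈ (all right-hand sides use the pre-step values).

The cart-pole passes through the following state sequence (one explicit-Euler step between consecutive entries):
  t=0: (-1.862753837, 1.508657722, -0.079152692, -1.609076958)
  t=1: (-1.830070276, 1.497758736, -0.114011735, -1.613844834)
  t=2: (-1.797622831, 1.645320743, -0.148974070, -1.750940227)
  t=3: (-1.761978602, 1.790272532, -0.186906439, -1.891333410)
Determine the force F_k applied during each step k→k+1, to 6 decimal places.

F_0 = -1.043272 N
F_1 = 12.300682 N
F_2 = 12.062828 N

step 0→1:
  ẍ = (ẋ'−ẋ)/dt = (1.497758736−1.508657722)/0.021664 = -0.503092
  θ̈ = (θ̇'−θ̇)/dt = (-1.613844834−-1.609076958)/0.021664 = -0.220083
  sinθ=-0.079070, cosθ=0.996869
  F = (M+m)·ẍ + m·l·cosθ·θ̈ − m·l·sinθ·θ̇² = -1.038948 + -0.064662 − -0.060338 = -1.043272
step 1→2:
  ẍ = (ẋ'−ẋ)/dt = (1.645320743−1.497758736)/0.021664 = 6.811392
  θ̈ = (θ̇'−θ̇)/dt = (-1.750940227−-1.613844834)/0.021664 = -6.328259
  sinθ=-0.113765, cosθ=0.993508
  F = (M+m)·ẍ + m·l·cosθ·θ̈ − m·l·sinθ·θ̇² = 14.066377 + -1.853024 − -0.087329 = 12.300682
step 2→3:
  ẍ = (ẋ'−ẋ)/dt = (1.790272532−1.645320743)/0.021664 = 6.690906
  θ̈ = (θ̇'−θ̇)/dt = (-1.891333410−-1.750940227)/0.021664 = -6.480483
  sinθ=-0.148424, cosθ=0.988924
  F = (M+m)·ẍ + m·l·cosθ·θ̈ − m·l·sinθ·θ̇² = 13.817557 + -1.888843 − -0.134113 = 12.062828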